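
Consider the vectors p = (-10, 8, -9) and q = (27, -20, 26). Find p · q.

-664

p · q = (-10)·27 + 8·(-20) + (-9)·26 = -270 - 160 - 234 = -664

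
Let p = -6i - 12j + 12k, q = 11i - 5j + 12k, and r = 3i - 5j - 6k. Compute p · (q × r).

-2244

q × r:
i: (-5)·(-6) - 12·(-5) = 30 - (-60) = 90
j: 12·3 - 11·(-6) = 36 - (-66) = 102
k: 11·(-5) - (-5)·3 = -55 - (-15) = -40
q × r = (90, 102, -40)
p · (q × r) = (-6)·90 + (-12)·102 + 12·(-40) = -540 - 1224 - 480 = -2244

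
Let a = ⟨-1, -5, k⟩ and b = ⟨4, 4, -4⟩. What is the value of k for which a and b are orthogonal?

-6

a · b = (-1)·4 + (-5)·4 + k·(-4) = -24 - 4k
Set equal to 0: -4k = 24, so k = -6.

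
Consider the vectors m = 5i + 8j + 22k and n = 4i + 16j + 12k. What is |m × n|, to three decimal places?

i: 8·12 - 22·16 = 96 - 352 = -256
j: 22·4 - 5·12 = 88 - 60 = 28
k: 5·16 - 8·4 = 80 - 32 = 48
m × n = (-256, 28, 48)
|m × n| = √((-256)² + 28² + 48²) = √68624 ≈ 261.9618

261.962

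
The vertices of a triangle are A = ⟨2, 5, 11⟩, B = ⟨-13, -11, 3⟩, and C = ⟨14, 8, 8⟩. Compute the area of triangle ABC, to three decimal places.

AB = (-15, -16, -8),  AC = (12, 3, -3)
i: (-16)·(-3) - (-8)·3 = 48 - (-24) = 72
j: (-8)·12 - (-15)·(-3) = -96 - 45 = -141
k: (-15)·3 - (-16)·12 = -45 - (-192) = 147
AB × AC = (72, -141, 147)
|AB × AC| = √46674 ≈ 216.0417
area = ½ · 216.0417 ≈ 108.021

108.021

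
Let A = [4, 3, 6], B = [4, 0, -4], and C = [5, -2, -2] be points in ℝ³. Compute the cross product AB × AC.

AB = (0, -3, -10)
AC = (1, -5, -8)
i: (-3)·(-8) - (-10)·(-5) = 24 - 50 = -26
j: (-10)·1 - 0·(-8) = -10 - 0 = -10
k: 0·(-5) - (-3)·1 = 0 - (-3) = 3
AB × AC = (-26, -10, 3)

(-26, -10, 3)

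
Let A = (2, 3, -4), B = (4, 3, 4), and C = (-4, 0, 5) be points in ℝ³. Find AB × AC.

(24, -66, -6)

AB = (2, 0, 8)
AC = (-6, -3, 9)
i: 0·9 - 8·(-3) = 0 - (-24) = 24
j: 8·(-6) - 2·9 = -48 - 18 = -66
k: 2·(-3) - 0·(-6) = -6 - 0 = -6
AB × AC = (24, -66, -6)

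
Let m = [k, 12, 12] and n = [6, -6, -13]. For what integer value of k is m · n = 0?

38

m · n = k·6 + 12·(-6) + 12·(-13) = -228 + 6k
Set equal to 0: 6k = 228, so k = 38.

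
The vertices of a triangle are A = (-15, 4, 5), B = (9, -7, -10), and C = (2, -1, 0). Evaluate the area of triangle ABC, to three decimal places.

AB = (24, -11, -15),  AC = (17, -5, -5)
i: (-11)·(-5) - (-15)·(-5) = 55 - 75 = -20
j: (-15)·17 - 24·(-5) = -255 - (-120) = -135
k: 24·(-5) - (-11)·17 = -120 - (-187) = 67
AB × AC = (-20, -135, 67)
|AB × AC| = √23114 ≈ 152.0329
area = ½ · 152.0329 ≈ 76.016

76.016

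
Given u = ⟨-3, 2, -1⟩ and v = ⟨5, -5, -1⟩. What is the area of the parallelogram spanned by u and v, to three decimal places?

i: 2·(-1) - (-1)·(-5) = -2 - 5 = -7
j: (-1)·5 - (-3)·(-1) = -5 - 3 = -8
k: (-3)·(-5) - 2·5 = 15 - 10 = 5
u × v = (-7, -8, 5)
|u × v| = √((-7)² + (-8)² + 5²) = √138 ≈ 11.7473

11.747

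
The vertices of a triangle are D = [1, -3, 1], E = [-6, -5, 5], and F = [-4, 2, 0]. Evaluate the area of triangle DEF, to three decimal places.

27.740

DE = (-7, -2, 4),  DF = (-5, 5, -1)
i: (-2)·(-1) - 4·5 = 2 - 20 = -18
j: 4·(-5) - (-7)·(-1) = -20 - 7 = -27
k: (-7)·5 - (-2)·(-5) = -35 - 10 = -45
DE × DF = (-18, -27, -45)
|DE × DF| = √3078 ≈ 55.4797
area = ½ · 55.4797 ≈ 27.740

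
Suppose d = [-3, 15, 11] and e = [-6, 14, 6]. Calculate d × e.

i: 15·6 - 11·14 = 90 - 154 = -64
j: 11·(-6) - (-3)·6 = -66 - (-18) = -48
k: (-3)·14 - 15·(-6) = -42 - (-90) = 48
d × e = (-64, -48, 48)

(-64, -48, 48)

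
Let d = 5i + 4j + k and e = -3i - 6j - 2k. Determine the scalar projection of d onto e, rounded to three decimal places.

-5.857

d · e = 5·(-3) + 4·(-6) + 1·(-2) = -15 - 24 - 2 = -41
|e| = √(9 + 36 + 4) = √49 ≈ 7.0000
comp_e d = -41 / √49 ≈ -5.857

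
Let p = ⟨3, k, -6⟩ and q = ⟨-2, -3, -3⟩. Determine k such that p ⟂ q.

4

p · q = 3·(-2) + k·(-3) + (-6)·(-3) = 12 - 3k
Set equal to 0: -3k = -12, so k = 4.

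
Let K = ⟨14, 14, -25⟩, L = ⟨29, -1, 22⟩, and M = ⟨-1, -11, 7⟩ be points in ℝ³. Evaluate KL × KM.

KL = (15, -15, 47)
KM = (-15, -25, 32)
i: (-15)·32 - 47·(-25) = -480 - (-1175) = 695
j: 47·(-15) - 15·32 = -705 - 480 = -1185
k: 15·(-25) - (-15)·(-15) = -375 - 225 = -600
KL × KM = (695, -1185, -600)

(695, -1185, -600)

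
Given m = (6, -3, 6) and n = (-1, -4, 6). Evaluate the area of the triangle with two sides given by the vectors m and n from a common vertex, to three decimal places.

25.145

i: (-3)·6 - 6·(-4) = -18 - (-24) = 6
j: 6·(-1) - 6·6 = -6 - 36 = -42
k: 6·(-4) - (-3)·(-1) = -24 - 3 = -27
m × n = (6, -42, -27)
|m × n| = √(6² + (-42)² + (-27)²) = √2529 ≈ 50.2892
area = ½ · 50.2892 ≈ 25.145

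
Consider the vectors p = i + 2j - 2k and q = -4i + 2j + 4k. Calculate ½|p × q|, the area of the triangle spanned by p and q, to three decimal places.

i: 2·4 - (-2)·2 = 8 - (-4) = 12
j: (-2)·(-4) - 1·4 = 8 - 4 = 4
k: 1·2 - 2·(-4) = 2 - (-8) = 10
p × q = (12, 4, 10)
|p × q| = √(12² + 4² + 10²) = √260 ≈ 16.1245
area = ½ · 16.1245 ≈ 8.062

8.062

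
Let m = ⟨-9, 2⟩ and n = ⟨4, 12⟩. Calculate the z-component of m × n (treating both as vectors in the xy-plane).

(-9)·12 - 2·4 = -108 - 8 = -116

-116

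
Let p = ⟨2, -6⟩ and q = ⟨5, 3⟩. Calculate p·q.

-8

p · q = 2·5 + (-6)·3 = 10 - 18 = -8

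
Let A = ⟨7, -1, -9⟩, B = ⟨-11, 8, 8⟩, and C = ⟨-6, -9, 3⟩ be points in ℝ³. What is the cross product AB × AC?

AB = (-18, 9, 17)
AC = (-13, -8, 12)
i: 9·12 - 17·(-8) = 108 - (-136) = 244
j: 17·(-13) - (-18)·12 = -221 - (-216) = -5
k: (-18)·(-8) - 9·(-13) = 144 - (-117) = 261
AB × AC = (244, -5, 261)

(244, -5, 261)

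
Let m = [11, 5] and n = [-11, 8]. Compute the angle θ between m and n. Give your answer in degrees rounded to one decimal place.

119.5

m · n = 11·(-11) + 5·8 = -121 + 40 = -81
|m|² = 121 + 25 = 146,  |m| = √146 ≈ 12.083046
|n|² = 121 + 64 = 185,  |n| = √185 ≈ 13.601471
cos θ = -81 / (12.083046 · 13.601471) ≈ -0.49286
θ = arccos(-0.49286) ≈ 119.5°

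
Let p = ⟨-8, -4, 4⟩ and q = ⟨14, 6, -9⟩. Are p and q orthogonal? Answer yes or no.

p · q = (-8)·14 + (-4)·6 + 4·(-9) = -112 - 24 - 36 = -172
Nonzero, so the vectors are not orthogonal.

no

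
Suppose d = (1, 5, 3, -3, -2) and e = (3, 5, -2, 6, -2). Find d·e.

d · e = 1·3 + 5·5 + 3·(-2) + (-3)·6 + (-2)·(-2) = 3 + 25 - 6 - 18 + 4 = 8

8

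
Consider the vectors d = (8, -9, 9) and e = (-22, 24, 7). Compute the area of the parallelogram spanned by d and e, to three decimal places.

i: (-9)·7 - 9·24 = -63 - 216 = -279
j: 9·(-22) - 8·7 = -198 - 56 = -254
k: 8·24 - (-9)·(-22) = 192 - 198 = -6
d × e = (-279, -254, -6)
|d × e| = √((-279)² + (-254)² + (-6)²) = √142393 ≈ 377.3500

377.350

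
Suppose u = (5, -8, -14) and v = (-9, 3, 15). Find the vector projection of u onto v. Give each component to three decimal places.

u · v = 5·(-9) + (-8)·3 + (-14)·15 = -45 - 24 - 210 = -279
|v|² = 81 + 9 + 225 = 315
proj_v u = (-279/315) · (-9, 3, 15) ≈ (7.971, -2.657, -13.286)

(7.971, -2.657, -13.286)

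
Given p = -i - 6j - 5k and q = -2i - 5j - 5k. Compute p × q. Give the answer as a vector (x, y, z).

(5, 5, -7)

i: (-6)·(-5) - (-5)·(-5) = 30 - 25 = 5
j: (-5)·(-2) - (-1)·(-5) = 10 - 5 = 5
k: (-1)·(-5) - (-6)·(-2) = 5 - 12 = -7
p × q = (5, 5, -7)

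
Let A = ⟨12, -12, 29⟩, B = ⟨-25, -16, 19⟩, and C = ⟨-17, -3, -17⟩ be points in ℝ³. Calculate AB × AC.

AB = (-37, -4, -10)
AC = (-29, 9, -46)
i: (-4)·(-46) - (-10)·9 = 184 - (-90) = 274
j: (-10)·(-29) - (-37)·(-46) = 290 - 1702 = -1412
k: (-37)·9 - (-4)·(-29) = -333 - 116 = -449
AB × AC = (274, -1412, -449)

(274, -1412, -449)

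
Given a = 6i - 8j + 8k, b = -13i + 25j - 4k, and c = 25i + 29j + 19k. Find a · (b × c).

b × c:
i: 25·19 - (-4)·29 = 475 - (-116) = 591
j: (-4)·25 - (-13)·19 = -100 - (-247) = 147
k: (-13)·29 - 25·25 = -377 - 625 = -1002
b × c = (591, 147, -1002)
a · (b × c) = 6·591 + (-8)·147 + 8·(-1002) = 3546 - 1176 - 8016 = -5646

-5646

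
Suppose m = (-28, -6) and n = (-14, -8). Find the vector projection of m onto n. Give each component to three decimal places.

m · n = (-28)·(-14) + (-6)·(-8) = 392 + 48 = 440
|n|² = 196 + 64 = 260
proj_n m = (440/260) · (-14, -8) ≈ (-23.692, -13.538)

(-23.692, -13.538)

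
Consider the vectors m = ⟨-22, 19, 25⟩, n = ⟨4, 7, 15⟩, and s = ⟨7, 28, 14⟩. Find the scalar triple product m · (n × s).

n × s:
i: 7·14 - 15·28 = 98 - 420 = -322
j: 15·7 - 4·14 = 105 - 56 = 49
k: 4·28 - 7·7 = 112 - 49 = 63
n × s = (-322, 49, 63)
m · (n × s) = (-22)·(-322) + 19·49 + 25·63 = 7084 + 931 + 1575 = 9590

9590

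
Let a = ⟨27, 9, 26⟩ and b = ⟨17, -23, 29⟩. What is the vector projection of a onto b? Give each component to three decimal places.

a · b = 27·17 + 9·(-23) + 26·29 = 459 - 207 + 754 = 1006
|b|² = 289 + 529 + 841 = 1659
proj_b a = (1006/1659) · (17, -23, 29) ≈ (10.309, -13.947, 17.585)

(10.309, -13.947, 17.585)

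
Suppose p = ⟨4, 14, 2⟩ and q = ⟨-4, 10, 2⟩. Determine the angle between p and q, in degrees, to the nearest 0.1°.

p · q = 4·(-4) + 14·10 + 2·2 = -16 + 140 + 4 = 128
|p|² = 16 + 196 + 4 = 216,  |p| = √216 ≈ 14.696938
|q|² = 16 + 100 + 4 = 120,  |q| = √120 ≈ 10.954451
cos θ = 128 / (14.696938 · 10.954451) ≈ 0.79505
θ = arccos(0.79505) ≈ 37.3°

37.3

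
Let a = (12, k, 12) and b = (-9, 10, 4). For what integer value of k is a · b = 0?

a · b = 12·(-9) + k·10 + 12·4 = -60 + 10k
Set equal to 0: 10k = 60, so k = 6.

6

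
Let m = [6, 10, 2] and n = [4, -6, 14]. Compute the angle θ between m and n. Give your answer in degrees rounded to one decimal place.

m · n = 6·4 + 10·(-6) + 2·14 = 24 - 60 + 28 = -8
|m|² = 36 + 100 + 4 = 140,  |m| = √140 ≈ 11.832160
|n|² = 16 + 36 + 196 = 248,  |n| = √248 ≈ 15.748016
cos θ = -8 / (11.832160 · 15.748016) ≈ -0.04293
θ = arccos(-0.04293) ≈ 92.5°

92.5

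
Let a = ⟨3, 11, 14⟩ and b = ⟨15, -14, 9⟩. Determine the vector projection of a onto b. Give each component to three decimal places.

(0.508, -0.474, 0.305)

a · b = 3·15 + 11·(-14) + 14·9 = 45 - 154 + 126 = 17
|b|² = 225 + 196 + 81 = 502
proj_b a = (17/502) · (15, -14, 9) ≈ (0.508, -0.474, 0.305)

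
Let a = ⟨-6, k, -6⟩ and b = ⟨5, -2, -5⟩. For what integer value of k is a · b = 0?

a · b = (-6)·5 + k·(-2) + (-6)·(-5) = 0 - 2k
Set equal to 0: -2k = 0, so k = 0.

0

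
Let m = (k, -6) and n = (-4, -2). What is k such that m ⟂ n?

m · n = k·(-4) + (-6)·(-2) = 12 - 4k
Set equal to 0: -4k = -12, so k = 3.

3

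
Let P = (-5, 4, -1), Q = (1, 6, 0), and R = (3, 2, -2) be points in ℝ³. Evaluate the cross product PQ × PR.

PQ = (6, 2, 1)
PR = (8, -2, -1)
i: 2·(-1) - 1·(-2) = -2 - (-2) = 0
j: 1·8 - 6·(-1) = 8 - (-6) = 14
k: 6·(-2) - 2·8 = -12 - 16 = -28
PQ × PR = (0, 14, -28)

(0, 14, -28)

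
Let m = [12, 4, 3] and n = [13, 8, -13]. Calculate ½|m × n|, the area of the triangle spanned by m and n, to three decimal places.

i: 4·(-13) - 3·8 = -52 - 24 = -76
j: 3·13 - 12·(-13) = 39 - (-156) = 195
k: 12·8 - 4·13 = 96 - 52 = 44
m × n = (-76, 195, 44)
|m × n| = √((-76)² + 195² + 44²) = √45737 ≈ 213.8621
area = ½ · 213.8621 ≈ 106.931

106.931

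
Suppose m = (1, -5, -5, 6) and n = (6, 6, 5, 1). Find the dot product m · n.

m · n = 1·6 + (-5)·6 + (-5)·5 + 6·1 = 6 - 30 - 25 + 6 = -43

-43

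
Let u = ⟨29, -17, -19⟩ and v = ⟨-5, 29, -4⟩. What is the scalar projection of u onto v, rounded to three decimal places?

-18.924

u · v = 29·(-5) + (-17)·29 + (-19)·(-4) = -145 - 493 + 76 = -562
|v| = √(25 + 841 + 16) = √882 ≈ 29.6985
comp_v u = -562 / √882 ≈ -18.924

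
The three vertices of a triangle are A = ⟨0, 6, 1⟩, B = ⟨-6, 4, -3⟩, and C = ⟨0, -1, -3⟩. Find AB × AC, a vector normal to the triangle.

AB = (-6, -2, -4)
AC = (0, -7, -4)
i: (-2)·(-4) - (-4)·(-7) = 8 - 28 = -20
j: (-4)·0 - (-6)·(-4) = 0 - 24 = -24
k: (-6)·(-7) - (-2)·0 = 42 - 0 = 42
AB × AC = (-20, -24, 42)

(-20, -24, 42)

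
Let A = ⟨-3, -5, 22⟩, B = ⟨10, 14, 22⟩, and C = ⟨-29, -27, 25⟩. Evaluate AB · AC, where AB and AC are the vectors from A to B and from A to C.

AB = B − A = (13, 19, 0)
AC = C − A = (-26, -22, 3)
AB · AC = 13·(-26) + 19·(-22) + 0·3 = -338 - 418 + 0 = -756

-756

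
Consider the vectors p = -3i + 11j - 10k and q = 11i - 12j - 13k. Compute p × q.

i: 11·(-13) - (-10)·(-12) = -143 - 120 = -263
j: (-10)·11 - (-3)·(-13) = -110 - 39 = -149
k: (-3)·(-12) - 11·11 = 36 - 121 = -85
p × q = (-263, -149, -85)

(-263, -149, -85)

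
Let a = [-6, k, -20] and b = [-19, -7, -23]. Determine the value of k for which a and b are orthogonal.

82

a · b = (-6)·(-19) + k·(-7) + (-20)·(-23) = 574 - 7k
Set equal to 0: -7k = -574, so k = 82.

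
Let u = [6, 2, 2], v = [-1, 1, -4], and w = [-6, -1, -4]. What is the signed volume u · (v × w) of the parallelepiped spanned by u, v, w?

6

v × w:
i: 1·(-4) - (-4)·(-1) = -4 - 4 = -8
j: (-4)·(-6) - (-1)·(-4) = 24 - 4 = 20
k: (-1)·(-1) - 1·(-6) = 1 - (-6) = 7
v × w = (-8, 20, 7)
u · (v × w) = 6·(-8) + 2·20 + 2·7 = -48 + 40 + 14 = 6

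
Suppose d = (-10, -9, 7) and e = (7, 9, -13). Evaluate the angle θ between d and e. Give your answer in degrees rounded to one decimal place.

d · e = (-10)·7 + (-9)·9 + 7·(-13) = -70 - 81 - 91 = -242
|d|² = 100 + 81 + 49 = 230,  |d| = √230 ≈ 15.165751
|e|² = 49 + 81 + 169 = 299,  |e| = √299 ≈ 17.291616
cos θ = -242 / (15.165751 · 17.291616) ≈ -0.92282
θ = arccos(-0.92282) ≈ 157.3°

157.3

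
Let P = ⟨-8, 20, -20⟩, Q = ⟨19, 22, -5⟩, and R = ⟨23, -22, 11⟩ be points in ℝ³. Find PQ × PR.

PQ = (27, 2, 15)
PR = (31, -42, 31)
i: 2·31 - 15·(-42) = 62 - (-630) = 692
j: 15·31 - 27·31 = 465 - 837 = -372
k: 27·(-42) - 2·31 = -1134 - 62 = -1196
PQ × PR = (692, -372, -1196)

(692, -372, -1196)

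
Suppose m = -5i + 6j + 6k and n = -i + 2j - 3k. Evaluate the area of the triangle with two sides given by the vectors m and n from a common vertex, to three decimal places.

18.419

i: 6·(-3) - 6·2 = -18 - 12 = -30
j: 6·(-1) - (-5)·(-3) = -6 - 15 = -21
k: (-5)·2 - 6·(-1) = -10 - (-6) = -4
m × n = (-30, -21, -4)
|m × n| = √((-30)² + (-21)² + (-4)²) = √1357 ≈ 36.8375
area = ½ · 36.8375 ≈ 18.419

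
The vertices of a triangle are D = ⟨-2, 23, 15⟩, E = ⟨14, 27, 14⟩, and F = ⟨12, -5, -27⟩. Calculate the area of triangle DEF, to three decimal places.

425.851

DE = (16, 4, -1),  DF = (14, -28, -42)
i: 4·(-42) - (-1)·(-28) = -168 - 28 = -196
j: (-1)·14 - 16·(-42) = -14 - (-672) = 658
k: 16·(-28) - 4·14 = -448 - 56 = -504
DE × DF = (-196, 658, -504)
|DE × DF| = √725396 ≈ 851.7018
area = ½ · 851.7018 ≈ 425.851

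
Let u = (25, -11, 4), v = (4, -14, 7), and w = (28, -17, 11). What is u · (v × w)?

v × w:
i: (-14)·11 - 7·(-17) = -154 - (-119) = -35
j: 7·28 - 4·11 = 196 - 44 = 152
k: 4·(-17) - (-14)·28 = -68 - (-392) = 324
v × w = (-35, 152, 324)
u · (v × w) = 25·(-35) + (-11)·152 + 4·324 = -875 - 1672 + 1296 = -1251

-1251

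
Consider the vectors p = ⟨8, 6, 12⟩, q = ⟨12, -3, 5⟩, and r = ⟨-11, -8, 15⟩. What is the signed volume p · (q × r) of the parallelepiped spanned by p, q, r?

q × r:
i: (-3)·15 - 5·(-8) = -45 - (-40) = -5
j: 5·(-11) - 12·15 = -55 - 180 = -235
k: 12·(-8) - (-3)·(-11) = -96 - 33 = -129
q × r = (-5, -235, -129)
p · (q × r) = 8·(-5) + 6·(-235) + 12·(-129) = -40 - 1410 - 1548 = -2998

-2998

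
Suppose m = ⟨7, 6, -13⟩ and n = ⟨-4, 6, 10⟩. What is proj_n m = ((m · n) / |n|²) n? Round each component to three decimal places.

(3.211, -4.816, -8.026)

m · n = 7·(-4) + 6·6 + (-13)·10 = -28 + 36 - 130 = -122
|n|² = 16 + 36 + 100 = 152
proj_n m = (-122/152) · (-4, 6, 10) ≈ (3.211, -4.816, -8.026)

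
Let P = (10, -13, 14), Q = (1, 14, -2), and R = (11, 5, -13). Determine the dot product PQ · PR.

PQ = Q − P = (-9, 27, -16)
PR = R − P = (1, 18, -27)
PQ · PR = (-9)·1 + 27·18 + (-16)·(-27) = -9 + 486 + 432 = 909

909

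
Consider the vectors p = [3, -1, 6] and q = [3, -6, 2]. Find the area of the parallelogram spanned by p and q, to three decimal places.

i: (-1)·2 - 6·(-6) = -2 - (-36) = 34
j: 6·3 - 3·2 = 18 - 6 = 12
k: 3·(-6) - (-1)·3 = -18 - (-3) = -15
p × q = (34, 12, -15)
|p × q| = √(34² + 12² + (-15)²) = √1525 ≈ 39.0512

39.051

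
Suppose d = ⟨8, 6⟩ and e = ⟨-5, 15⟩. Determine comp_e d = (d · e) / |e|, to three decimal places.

3.162

d · e = 8·(-5) + 6·15 = -40 + 90 = 50
|e| = √(25 + 225) = √250 ≈ 15.8114
comp_e d = 50 / √250 ≈ 3.162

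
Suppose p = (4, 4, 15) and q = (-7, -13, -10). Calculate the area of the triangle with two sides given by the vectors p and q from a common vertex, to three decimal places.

i: 4·(-10) - 15·(-13) = -40 - (-195) = 155
j: 15·(-7) - 4·(-10) = -105 - (-40) = -65
k: 4·(-13) - 4·(-7) = -52 - (-28) = -24
p × q = (155, -65, -24)
|p × q| = √(155² + (-65)² + (-24)²) = √28826 ≈ 169.7822
area = ½ · 169.7822 ≈ 84.891

84.891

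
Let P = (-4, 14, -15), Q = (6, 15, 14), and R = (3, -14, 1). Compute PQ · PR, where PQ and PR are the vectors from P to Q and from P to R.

PQ = Q − P = (10, 1, 29)
PR = R − P = (7, -28, 16)
PQ · PR = 10·7 + 1·(-28) + 29·16 = 70 - 28 + 464 = 506

506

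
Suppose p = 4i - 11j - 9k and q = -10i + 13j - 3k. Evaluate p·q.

p · q = 4·(-10) + (-11)·13 + (-9)·(-3) = -40 - 143 + 27 = -156

-156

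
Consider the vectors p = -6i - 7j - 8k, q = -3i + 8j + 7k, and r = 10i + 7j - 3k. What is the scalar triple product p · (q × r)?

q × r:
i: 8·(-3) - 7·7 = -24 - 49 = -73
j: 7·10 - (-3)·(-3) = 70 - 9 = 61
k: (-3)·7 - 8·10 = -21 - 80 = -101
q × r = (-73, 61, -101)
p · (q × r) = (-6)·(-73) + (-7)·61 + (-8)·(-101) = 438 - 427 + 808 = 819

819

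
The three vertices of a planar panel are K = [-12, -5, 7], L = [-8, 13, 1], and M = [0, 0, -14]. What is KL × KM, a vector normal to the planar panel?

KL = (4, 18, -6)
KM = (12, 5, -21)
i: 18·(-21) - (-6)·5 = -378 - (-30) = -348
j: (-6)·12 - 4·(-21) = -72 - (-84) = 12
k: 4·5 - 18·12 = 20 - 216 = -196
KL × KM = (-348, 12, -196)

(-348, 12, -196)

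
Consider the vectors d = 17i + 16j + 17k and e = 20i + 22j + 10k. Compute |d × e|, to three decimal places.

278.589

i: 16·10 - 17·22 = 160 - 374 = -214
j: 17·20 - 17·10 = 340 - 170 = 170
k: 17·22 - 16·20 = 374 - 320 = 54
d × e = (-214, 170, 54)
|d × e| = √((-214)² + 170² + 54²) = √77612 ≈ 278.5893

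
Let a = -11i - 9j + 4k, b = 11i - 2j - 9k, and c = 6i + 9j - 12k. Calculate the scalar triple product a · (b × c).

-1413

b × c:
i: (-2)·(-12) - (-9)·9 = 24 - (-81) = 105
j: (-9)·6 - 11·(-12) = -54 - (-132) = 78
k: 11·9 - (-2)·6 = 99 - (-12) = 111
b × c = (105, 78, 111)
a · (b × c) = (-11)·105 + (-9)·78 + 4·111 = -1155 - 702 + 444 = -1413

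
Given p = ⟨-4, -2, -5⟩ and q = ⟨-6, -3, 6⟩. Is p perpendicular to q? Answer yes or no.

p · q = (-4)·(-6) + (-2)·(-3) + (-5)·6 = 24 + 6 - 30 = 0
Zero, so the vectors are orthogonal.

yes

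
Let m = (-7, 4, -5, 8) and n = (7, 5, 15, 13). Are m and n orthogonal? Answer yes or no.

m · n = (-7)·7 + 4·5 + (-5)·15 + 8·13 = -49 + 20 - 75 + 104 = 0
Zero, so the vectors are orthogonal.

yes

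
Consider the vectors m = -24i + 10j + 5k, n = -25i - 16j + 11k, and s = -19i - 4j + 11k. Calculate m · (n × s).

n × s:
i: (-16)·11 - 11·(-4) = -176 - (-44) = -132
j: 11·(-19) - (-25)·11 = -209 - (-275) = 66
k: (-25)·(-4) - (-16)·(-19) = 100 - 304 = -204
n × s = (-132, 66, -204)
m · (n × s) = (-24)·(-132) + 10·66 + 5·(-204) = 3168 + 660 - 1020 = 2808

2808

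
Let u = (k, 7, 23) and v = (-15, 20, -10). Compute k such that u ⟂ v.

-6

u · v = k·(-15) + 7·20 + 23·(-10) = -90 - 15k
Set equal to 0: -15k = 90, so k = -6.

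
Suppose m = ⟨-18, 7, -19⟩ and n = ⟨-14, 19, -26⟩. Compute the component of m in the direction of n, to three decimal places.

25.033

m · n = (-18)·(-14) + 7·19 + (-19)·(-26) = 252 + 133 + 494 = 879
|n| = √(196 + 361 + 676) = √1233 ≈ 35.1141
comp_n m = 879 / √1233 ≈ 25.033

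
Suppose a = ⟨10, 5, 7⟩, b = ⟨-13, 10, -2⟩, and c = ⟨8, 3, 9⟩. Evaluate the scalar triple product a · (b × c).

632

b × c:
i: 10·9 - (-2)·3 = 90 - (-6) = 96
j: (-2)·8 - (-13)·9 = -16 - (-117) = 101
k: (-13)·3 - 10·8 = -39 - 80 = -119
b × c = (96, 101, -119)
a · (b × c) = 10·96 + 5·101 + 7·(-119) = 960 + 505 - 833 = 632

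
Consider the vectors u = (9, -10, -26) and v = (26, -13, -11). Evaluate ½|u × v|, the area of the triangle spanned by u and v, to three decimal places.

318.340

i: (-10)·(-11) - (-26)·(-13) = 110 - 338 = -228
j: (-26)·26 - 9·(-11) = -676 - (-99) = -577
k: 9·(-13) - (-10)·26 = -117 - (-260) = 143
u × v = (-228, -577, 143)
|u × v| = √((-228)² + (-577)² + 143²) = √405362 ≈ 636.6805
area = ½ · 636.6805 ≈ 318.340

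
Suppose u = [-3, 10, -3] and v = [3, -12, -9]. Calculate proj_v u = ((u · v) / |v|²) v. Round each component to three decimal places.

(-1.308, 5.231, 3.923)

u · v = (-3)·3 + 10·(-12) + (-3)·(-9) = -9 - 120 + 27 = -102
|v|² = 9 + 144 + 81 = 234
proj_v u = (-102/234) · (3, -12, -9) ≈ (-1.308, 5.231, 3.923)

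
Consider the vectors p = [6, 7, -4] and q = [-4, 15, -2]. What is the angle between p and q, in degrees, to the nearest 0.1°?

p · q = 6·(-4) + 7·15 + (-4)·(-2) = -24 + 105 + 8 = 89
|p|² = 36 + 49 + 16 = 101,  |p| = √101 ≈ 10.049876
|q|² = 16 + 225 + 4 = 245,  |q| = √245 ≈ 15.652476
cos θ = 89 / (10.049876 · 15.652476) ≈ 0.56578
θ = arccos(0.56578) ≈ 55.5°

55.5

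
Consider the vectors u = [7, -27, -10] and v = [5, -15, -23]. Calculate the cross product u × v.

i: (-27)·(-23) - (-10)·(-15) = 621 - 150 = 471
j: (-10)·5 - 7·(-23) = -50 - (-161) = 111
k: 7·(-15) - (-27)·5 = -105 - (-135) = 30
u × v = (471, 111, 30)

(471, 111, 30)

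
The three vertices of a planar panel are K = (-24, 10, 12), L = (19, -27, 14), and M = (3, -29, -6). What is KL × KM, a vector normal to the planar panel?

KL = (43, -37, 2)
KM = (27, -39, -18)
i: (-37)·(-18) - 2·(-39) = 666 - (-78) = 744
j: 2·27 - 43·(-18) = 54 - (-774) = 828
k: 43·(-39) - (-37)·27 = -1677 - (-999) = -678
KL × KM = (744, 828, -678)

(744, 828, -678)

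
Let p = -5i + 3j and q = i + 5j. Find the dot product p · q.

p · q = (-5)·1 + 3·5 = -5 + 15 = 10

10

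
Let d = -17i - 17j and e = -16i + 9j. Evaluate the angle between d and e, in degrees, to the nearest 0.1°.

74.4

d · e = (-17)·(-16) + (-17)·9 = 272 - 153 = 119
|d|² = 289 + 289 = 578,  |d| = √578 ≈ 24.041631
|e|² = 256 + 81 = 337,  |e| = √337 ≈ 18.357560
cos θ = 119 / (24.041631 · 18.357560) ≈ 0.26963
θ = arccos(0.26963) ≈ 74.4°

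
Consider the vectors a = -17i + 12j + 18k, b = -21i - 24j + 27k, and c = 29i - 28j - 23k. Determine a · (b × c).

b × c:
i: (-24)·(-23) - 27·(-28) = 552 - (-756) = 1308
j: 27·29 - (-21)·(-23) = 783 - 483 = 300
k: (-21)·(-28) - (-24)·29 = 588 - (-696) = 1284
b × c = (1308, 300, 1284)
a · (b × c) = (-17)·1308 + 12·300 + 18·1284 = -22236 + 3600 + 23112 = 4476

4476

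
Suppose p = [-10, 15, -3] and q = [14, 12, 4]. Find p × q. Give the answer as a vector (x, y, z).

(96, -2, -330)

i: 15·4 - (-3)·12 = 60 - (-36) = 96
j: (-3)·14 - (-10)·4 = -42 - (-40) = -2
k: (-10)·12 - 15·14 = -120 - 210 = -330
p × q = (96, -2, -330)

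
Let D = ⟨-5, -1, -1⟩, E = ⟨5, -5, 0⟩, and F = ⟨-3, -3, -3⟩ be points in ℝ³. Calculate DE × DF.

(10, 22, -12)

DE = (10, -4, 1)
DF = (2, -2, -2)
i: (-4)·(-2) - 1·(-2) = 8 - (-2) = 10
j: 1·2 - 10·(-2) = 2 - (-20) = 22
k: 10·(-2) - (-4)·2 = -20 - (-8) = -12
DE × DF = (10, 22, -12)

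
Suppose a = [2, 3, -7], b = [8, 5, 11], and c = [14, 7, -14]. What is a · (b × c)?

b × c:
i: 5·(-14) - 11·7 = -70 - 77 = -147
j: 11·14 - 8·(-14) = 154 - (-112) = 266
k: 8·7 - 5·14 = 56 - 70 = -14
b × c = (-147, 266, -14)
a · (b × c) = 2·(-147) + 3·266 + (-7)·(-14) = -294 + 798 + 98 = 602

602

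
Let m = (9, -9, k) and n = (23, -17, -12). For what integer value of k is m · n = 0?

30

m · n = 9·23 + (-9)·(-17) + k·(-12) = 360 - 12k
Set equal to 0: -12k = -360, so k = 30.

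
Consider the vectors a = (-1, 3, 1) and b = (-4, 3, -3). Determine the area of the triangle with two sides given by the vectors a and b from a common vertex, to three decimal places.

8.276

i: 3·(-3) - 1·3 = -9 - 3 = -12
j: 1·(-4) - (-1)·(-3) = -4 - 3 = -7
k: (-1)·3 - 3·(-4) = -3 - (-12) = 9
a × b = (-12, -7, 9)
|a × b| = √((-12)² + (-7)² + 9²) = √274 ≈ 16.5529
area = ½ · 16.5529 ≈ 8.276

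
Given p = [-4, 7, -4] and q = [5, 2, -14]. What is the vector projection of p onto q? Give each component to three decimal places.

p · q = (-4)·5 + 7·2 + (-4)·(-14) = -20 + 14 + 56 = 50
|q|² = 25 + 4 + 196 = 225
proj_q p = (50/225) · (5, 2, -14) ≈ (1.111, 0.444, -3.111)

(1.111, 0.444, -3.111)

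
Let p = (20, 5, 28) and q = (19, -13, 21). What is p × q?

i: 5·21 - 28·(-13) = 105 - (-364) = 469
j: 28·19 - 20·21 = 532 - 420 = 112
k: 20·(-13) - 5·19 = -260 - 95 = -355
p × q = (469, 112, -355)

(469, 112, -355)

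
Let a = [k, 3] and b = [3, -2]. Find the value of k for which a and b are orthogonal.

2

a · b = k·3 + 3·(-2) = -6 + 3k
Set equal to 0: 3k = 6, so k = 2.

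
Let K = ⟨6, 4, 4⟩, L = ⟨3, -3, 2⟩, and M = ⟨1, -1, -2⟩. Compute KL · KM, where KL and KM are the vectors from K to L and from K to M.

62

KL = L − K = (-3, -7, -2)
KM = M − K = (-5, -5, -6)
KL · KM = (-3)·(-5) + (-7)·(-5) + (-2)·(-6) = 15 + 35 + 12 = 62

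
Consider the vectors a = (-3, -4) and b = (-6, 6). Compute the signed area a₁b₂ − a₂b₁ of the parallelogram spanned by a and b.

-42

(-3)·6 - (-4)·(-6) = -18 - 24 = -42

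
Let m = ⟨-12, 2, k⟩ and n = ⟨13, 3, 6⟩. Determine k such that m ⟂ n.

25

m · n = (-12)·13 + 2·3 + k·6 = -150 + 6k
Set equal to 0: 6k = 150, so k = 25.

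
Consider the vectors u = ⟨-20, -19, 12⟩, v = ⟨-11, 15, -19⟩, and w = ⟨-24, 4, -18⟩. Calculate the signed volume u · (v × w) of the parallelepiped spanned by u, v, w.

2770

v × w:
i: 15·(-18) - (-19)·4 = -270 - (-76) = -194
j: (-19)·(-24) - (-11)·(-18) = 456 - 198 = 258
k: (-11)·4 - 15·(-24) = -44 - (-360) = 316
v × w = (-194, 258, 316)
u · (v × w) = (-20)·(-194) + (-19)·258 + 12·316 = 3880 - 4902 + 3792 = 2770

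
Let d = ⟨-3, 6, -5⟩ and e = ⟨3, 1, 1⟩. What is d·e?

d · e = (-3)·3 + 6·1 + (-5)·1 = -9 + 6 - 5 = -8

-8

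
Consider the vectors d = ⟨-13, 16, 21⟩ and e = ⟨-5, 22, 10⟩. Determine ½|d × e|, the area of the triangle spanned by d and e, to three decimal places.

i: 16·10 - 21·22 = 160 - 462 = -302
j: 21·(-5) - (-13)·10 = -105 - (-130) = 25
k: (-13)·22 - 16·(-5) = -286 - (-80) = -206
d × e = (-302, 25, -206)
|d × e| = √((-302)² + 25² + (-206)²) = √134265 ≈ 366.4219
area = ½ · 366.4219 ≈ 183.211

183.211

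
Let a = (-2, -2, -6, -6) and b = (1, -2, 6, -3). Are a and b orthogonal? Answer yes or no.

no

a · b = (-2)·1 + (-2)·(-2) + (-6)·6 + (-6)·(-3) = -2 + 4 - 36 + 18 = -16
Nonzero, so the vectors are not orthogonal.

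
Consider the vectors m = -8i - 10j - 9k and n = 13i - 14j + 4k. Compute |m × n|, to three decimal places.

305.524

i: (-10)·4 - (-9)·(-14) = -40 - 126 = -166
j: (-9)·13 - (-8)·4 = -117 - (-32) = -85
k: (-8)·(-14) - (-10)·13 = 112 - (-130) = 242
m × n = (-166, -85, 242)
|m × n| = √((-166)² + (-85)² + 242²) = √93345 ≈ 305.5241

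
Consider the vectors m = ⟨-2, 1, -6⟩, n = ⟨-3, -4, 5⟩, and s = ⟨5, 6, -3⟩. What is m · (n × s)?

n × s:
i: (-4)·(-3) - 5·6 = 12 - 30 = -18
j: 5·5 - (-3)·(-3) = 25 - 9 = 16
k: (-3)·6 - (-4)·5 = -18 - (-20) = 2
n × s = (-18, 16, 2)
m · (n × s) = (-2)·(-18) + 1·16 + (-6)·2 = 36 + 16 - 12 = 40

40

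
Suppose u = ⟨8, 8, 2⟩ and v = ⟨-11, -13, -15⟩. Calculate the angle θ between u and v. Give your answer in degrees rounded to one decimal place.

148.4

u · v = 8·(-11) + 8·(-13) + 2·(-15) = -88 - 104 - 30 = -222
|u|² = 64 + 64 + 4 = 132,  |u| = √132 ≈ 11.489125
|v|² = 121 + 169 + 225 = 515,  |v| = √515 ≈ 22.693611
cos θ = -222 / (11.489125 · 22.693611) ≈ -0.85146
θ = arccos(-0.85146) ≈ 148.4°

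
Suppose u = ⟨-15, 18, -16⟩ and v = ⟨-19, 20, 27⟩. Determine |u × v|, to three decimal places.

i: 18·27 - (-16)·20 = 486 - (-320) = 806
j: (-16)·(-19) - (-15)·27 = 304 - (-405) = 709
k: (-15)·20 - 18·(-19) = -300 - (-342) = 42
u × v = (806, 709, 42)
|u × v| = √(806² + 709² + 42²) = √1154081 ≈ 1074.2816

1074.282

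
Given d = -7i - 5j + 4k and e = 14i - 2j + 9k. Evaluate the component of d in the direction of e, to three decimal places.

-3.102

d · e = (-7)·14 + (-5)·(-2) + 4·9 = -98 + 10 + 36 = -52
|e| = √(196 + 4 + 81) = √281 ≈ 16.7631
comp_e d = -52 / √281 ≈ -3.102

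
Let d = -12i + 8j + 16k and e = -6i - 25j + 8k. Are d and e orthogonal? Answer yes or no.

d · e = (-12)·(-6) + 8·(-25) + 16·8 = 72 - 200 + 128 = 0
Zero, so the vectors are orthogonal.

yes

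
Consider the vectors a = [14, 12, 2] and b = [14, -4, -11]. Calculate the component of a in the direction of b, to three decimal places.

6.905

a · b = 14·14 + 12·(-4) + 2·(-11) = 196 - 48 - 22 = 126
|b| = √(196 + 16 + 121) = √333 ≈ 18.2483
comp_b a = 126 / √333 ≈ 6.905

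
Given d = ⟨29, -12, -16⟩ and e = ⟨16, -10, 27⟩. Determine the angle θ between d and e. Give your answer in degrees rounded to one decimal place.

d · e = 29·16 + (-12)·(-10) + (-16)·27 = 464 + 120 - 432 = 152
|d|² = 841 + 144 + 256 = 1241,  |d| = √1241 ≈ 35.227830
|e|² = 256 + 100 + 729 = 1085,  |e| = √1085 ≈ 32.939338
cos θ = 152 / (35.227830 · 32.939338) ≈ 0.13099
θ = arccos(0.13099) ≈ 82.5°

82.5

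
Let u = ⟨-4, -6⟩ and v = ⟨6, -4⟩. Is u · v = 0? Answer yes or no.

yes

u · v = (-4)·6 + (-6)·(-4) = -24 + 24 = 0
Zero, so the vectors are orthogonal.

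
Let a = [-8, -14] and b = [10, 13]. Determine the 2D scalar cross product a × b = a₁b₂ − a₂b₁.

(-8)·13 - (-14)·10 = -104 - (-140) = 36

36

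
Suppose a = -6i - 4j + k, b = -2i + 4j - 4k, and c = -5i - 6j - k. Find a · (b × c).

b × c:
i: 4·(-1) - (-4)·(-6) = -4 - 24 = -28
j: (-4)·(-5) - (-2)·(-1) = 20 - 2 = 18
k: (-2)·(-6) - 4·(-5) = 12 - (-20) = 32
b × c = (-28, 18, 32)
a · (b × c) = (-6)·(-28) + (-4)·18 + 1·32 = 168 - 72 + 32 = 128

128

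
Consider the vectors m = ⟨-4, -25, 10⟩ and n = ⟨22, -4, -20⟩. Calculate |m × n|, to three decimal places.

i: (-25)·(-20) - 10·(-4) = 500 - (-40) = 540
j: 10·22 - (-4)·(-20) = 220 - 80 = 140
k: (-4)·(-4) - (-25)·22 = 16 - (-550) = 566
m × n = (540, 140, 566)
|m × n| = √(540² + 140² + 566²) = √631556 ≈ 794.7050

794.705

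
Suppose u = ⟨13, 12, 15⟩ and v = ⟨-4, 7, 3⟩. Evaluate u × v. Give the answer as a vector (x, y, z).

(-69, -99, 139)

i: 12·3 - 15·7 = 36 - 105 = -69
j: 15·(-4) - 13·3 = -60 - 39 = -99
k: 13·7 - 12·(-4) = 91 - (-48) = 139
u × v = (-69, -99, 139)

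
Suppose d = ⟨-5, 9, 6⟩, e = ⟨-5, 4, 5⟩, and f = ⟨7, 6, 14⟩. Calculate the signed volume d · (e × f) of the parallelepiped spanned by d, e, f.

e × f:
i: 4·14 - 5·6 = 56 - 30 = 26
j: 5·7 - (-5)·14 = 35 - (-70) = 105
k: (-5)·6 - 4·7 = -30 - 28 = -58
e × f = (26, 105, -58)
d · (e × f) = (-5)·26 + 9·105 + 6·(-58) = -130 + 945 - 348 = 467

467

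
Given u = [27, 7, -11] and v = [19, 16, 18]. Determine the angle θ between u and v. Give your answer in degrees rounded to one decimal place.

62.3

u · v = 27·19 + 7·16 + (-11)·18 = 513 + 112 - 198 = 427
|u|² = 729 + 49 + 121 = 899,  |u| = √899 ≈ 29.983329
|v|² = 361 + 256 + 324 = 941,  |v| = √941 ≈ 30.675723
cos θ = 427 / (29.983329 · 30.675723) ≈ 0.46425
θ = arccos(0.46425) ≈ 62.3°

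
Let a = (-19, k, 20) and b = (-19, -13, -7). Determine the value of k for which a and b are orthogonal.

17

a · b = (-19)·(-19) + k·(-13) + 20·(-7) = 221 - 13k
Set equal to 0: -13k = -221, so k = 17.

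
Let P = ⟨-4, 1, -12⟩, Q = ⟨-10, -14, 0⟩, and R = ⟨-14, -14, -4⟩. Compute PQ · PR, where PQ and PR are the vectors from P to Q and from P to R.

381

PQ = Q − P = (-6, -15, 12)
PR = R − P = (-10, -15, 8)
PQ · PR = (-6)·(-10) + (-15)·(-15) + 12·8 = 60 + 225 + 96 = 381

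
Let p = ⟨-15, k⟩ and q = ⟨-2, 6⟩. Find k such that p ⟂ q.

p · q = (-15)·(-2) + k·6 = 30 + 6k
Set equal to 0: 6k = -30, so k = -5.

-5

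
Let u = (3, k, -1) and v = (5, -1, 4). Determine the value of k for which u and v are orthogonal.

11

u · v = 3·5 + k·(-1) + (-1)·4 = 11 - 1k
Set equal to 0: -1k = -11, so k = 11.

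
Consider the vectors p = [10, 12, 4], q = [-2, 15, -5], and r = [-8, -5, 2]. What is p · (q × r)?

1098

q × r:
i: 15·2 - (-5)·(-5) = 30 - 25 = 5
j: (-5)·(-8) - (-2)·2 = 40 - (-4) = 44
k: (-2)·(-5) - 15·(-8) = 10 - (-120) = 130
q × r = (5, 44, 130)
p · (q × r) = 10·5 + 12·44 + 4·130 = 50 + 528 + 520 = 1098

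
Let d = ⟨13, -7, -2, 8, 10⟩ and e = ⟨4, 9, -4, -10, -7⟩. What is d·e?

-153

d · e = 13·4 + (-7)·9 + (-2)·(-4) + 8·(-10) + 10·(-7) = 52 - 63 + 8 - 80 - 70 = -153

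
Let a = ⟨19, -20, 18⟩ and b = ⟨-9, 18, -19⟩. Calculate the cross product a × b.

i: (-20)·(-19) - 18·18 = 380 - 324 = 56
j: 18·(-9) - 19·(-19) = -162 - (-361) = 199
k: 19·18 - (-20)·(-9) = 342 - 180 = 162
a × b = (56, 199, 162)

(56, 199, 162)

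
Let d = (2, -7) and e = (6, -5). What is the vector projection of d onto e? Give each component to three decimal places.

(4.623, -3.852)

d · e = 2·6 + (-7)·(-5) = 12 + 35 = 47
|e|² = 36 + 25 = 61
proj_e d = (47/61) · (6, -5) ≈ (4.623, -3.852)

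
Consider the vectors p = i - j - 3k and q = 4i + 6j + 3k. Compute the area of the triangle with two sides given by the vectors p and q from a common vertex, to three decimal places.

11.726

i: (-1)·3 - (-3)·6 = -3 - (-18) = 15
j: (-3)·4 - 1·3 = -12 - 3 = -15
k: 1·6 - (-1)·4 = 6 - (-4) = 10
p × q = (15, -15, 10)
|p × q| = √(15² + (-15)² + 10²) = √550 ≈ 23.4521
area = ½ · 23.4521 ≈ 11.726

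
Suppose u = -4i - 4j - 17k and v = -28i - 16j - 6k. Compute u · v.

278

u · v = (-4)·(-28) + (-4)·(-16) + (-17)·(-6) = 112 + 64 + 102 = 278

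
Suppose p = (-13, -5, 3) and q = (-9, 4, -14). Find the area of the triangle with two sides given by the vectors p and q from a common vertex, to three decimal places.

118.800

i: (-5)·(-14) - 3·4 = 70 - 12 = 58
j: 3·(-9) - (-13)·(-14) = -27 - 182 = -209
k: (-13)·4 - (-5)·(-9) = -52 - 45 = -97
p × q = (58, -209, -97)
|p × q| = √(58² + (-209)² + (-97)²) = √56454 ≈ 237.6005
area = ½ · 237.6005 ≈ 118.800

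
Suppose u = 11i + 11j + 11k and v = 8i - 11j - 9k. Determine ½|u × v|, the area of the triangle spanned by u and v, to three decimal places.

140.654

i: 11·(-9) - 11·(-11) = -99 - (-121) = 22
j: 11·8 - 11·(-9) = 88 - (-99) = 187
k: 11·(-11) - 11·8 = -121 - 88 = -209
u × v = (22, 187, -209)
|u × v| = √(22² + 187² + (-209)²) = √79134 ≈ 281.3077
area = ½ · 281.3077 ≈ 140.654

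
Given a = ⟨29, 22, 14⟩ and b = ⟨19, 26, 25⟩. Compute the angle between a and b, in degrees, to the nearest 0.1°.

a · b = 29·19 + 22·26 + 14·25 = 551 + 572 + 350 = 1473
|a|² = 841 + 484 + 196 = 1521,  |a| = √1521 ≈ 39.000000
|b|² = 361 + 676 + 625 = 1662,  |b| = √1662 ≈ 40.767634
cos θ = 1473 / (39.000000 · 40.767634) ≈ 0.92645
θ = arccos(0.92645) ≈ 22.1°

22.1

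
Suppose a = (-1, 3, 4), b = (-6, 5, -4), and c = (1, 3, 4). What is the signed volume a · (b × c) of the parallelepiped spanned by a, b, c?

-64

b × c:
i: 5·4 - (-4)·3 = 20 - (-12) = 32
j: (-4)·1 - (-6)·4 = -4 - (-24) = 20
k: (-6)·3 - 5·1 = -18 - 5 = -23
b × c = (32, 20, -23)
a · (b × c) = (-1)·32 + 3·20 + 4·(-23) = -32 + 60 - 92 = -64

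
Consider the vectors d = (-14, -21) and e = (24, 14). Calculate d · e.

-630

d · e = (-14)·24 + (-21)·14 = -336 - 294 = -630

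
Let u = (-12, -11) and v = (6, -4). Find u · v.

-28

u · v = (-12)·6 + (-11)·(-4) = -72 + 44 = -28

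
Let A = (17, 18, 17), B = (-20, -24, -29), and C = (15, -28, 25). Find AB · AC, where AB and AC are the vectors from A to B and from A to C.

1638

AB = B − A = (-37, -42, -46)
AC = C − A = (-2, -46, 8)
AB · AC = (-37)·(-2) + (-42)·(-46) + (-46)·8 = 74 + 1932 - 368 = 1638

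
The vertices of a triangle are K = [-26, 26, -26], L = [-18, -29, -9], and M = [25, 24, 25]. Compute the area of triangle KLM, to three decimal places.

1979.119

KL = (8, -55, 17),  KM = (51, -2, 51)
i: (-55)·51 - 17·(-2) = -2805 - (-34) = -2771
j: 17·51 - 8·51 = 867 - 408 = 459
k: 8·(-2) - (-55)·51 = -16 - (-2805) = 2789
KL × KM = (-2771, 459, 2789)
|KL × KM| = √15667643 ≈ 3958.2374
area = ½ · 3958.2374 ≈ 1979.119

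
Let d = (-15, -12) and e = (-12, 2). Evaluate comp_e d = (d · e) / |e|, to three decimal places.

12.823

d · e = (-15)·(-12) + (-12)·2 = 180 - 24 = 156
|e| = √(144 + 4) = √148 ≈ 12.1655
comp_e d = 156 / √148 ≈ 12.823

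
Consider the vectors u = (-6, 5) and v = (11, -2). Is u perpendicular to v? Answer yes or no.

u · v = (-6)·11 + 5·(-2) = -66 - 10 = -76
Nonzero, so the vectors are not orthogonal.

no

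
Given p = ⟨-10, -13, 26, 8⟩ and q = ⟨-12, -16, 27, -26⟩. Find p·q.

822

p · q = (-10)·(-12) + (-13)·(-16) + 26·27 + 8·(-26) = 120 + 208 + 702 - 208 = 822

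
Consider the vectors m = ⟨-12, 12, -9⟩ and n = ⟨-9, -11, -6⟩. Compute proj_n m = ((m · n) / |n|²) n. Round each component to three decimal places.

m · n = (-12)·(-9) + 12·(-11) + (-9)·(-6) = 108 - 132 + 54 = 30
|n|² = 81 + 121 + 36 = 238
proj_n m = (30/238) · (-9, -11, -6) ≈ (-1.134, -1.387, -0.756)

(-1.134, -1.387, -0.756)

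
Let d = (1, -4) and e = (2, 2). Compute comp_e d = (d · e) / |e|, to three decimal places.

-2.121

d · e = 1·2 + (-4)·2 = 2 - 8 = -6
|e| = √(4 + 4) = √8 ≈ 2.8284
comp_e d = -6 / √8 ≈ -2.121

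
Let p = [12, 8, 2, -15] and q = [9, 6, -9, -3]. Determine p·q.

183

p · q = 12·9 + 8·6 + 2·(-9) + (-15)·(-3) = 108 + 48 - 18 + 45 = 183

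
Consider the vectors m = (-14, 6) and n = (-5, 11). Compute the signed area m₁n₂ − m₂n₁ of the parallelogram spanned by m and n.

(-14)·11 - 6·(-5) = -154 - (-30) = -124

-124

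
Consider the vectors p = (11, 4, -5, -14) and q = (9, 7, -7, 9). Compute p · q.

36

p · q = 11·9 + 4·7 + (-5)·(-7) + (-14)·9 = 99 + 28 + 35 - 126 = 36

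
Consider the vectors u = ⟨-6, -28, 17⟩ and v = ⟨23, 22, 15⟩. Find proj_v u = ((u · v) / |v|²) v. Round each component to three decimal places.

(-9.271, -8.868, -6.046)

u · v = (-6)·23 + (-28)·22 + 17·15 = -138 - 616 + 255 = -499
|v|² = 529 + 484 + 225 = 1238
proj_v u = (-499/1238) · (23, 22, 15) ≈ (-9.271, -8.868, -6.046)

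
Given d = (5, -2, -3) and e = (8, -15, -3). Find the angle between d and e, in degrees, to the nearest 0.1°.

42.1

d · e = 5·8 + (-2)·(-15) + (-3)·(-3) = 40 + 30 + 9 = 79
|d|² = 25 + 4 + 9 = 38,  |d| = √38 ≈ 6.164414
|e|² = 64 + 225 + 9 = 298,  |e| = √298 ≈ 17.262677
cos θ = 79 / (6.164414 · 17.262677) ≈ 0.74238
θ = arccos(0.74238) ≈ 42.1°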